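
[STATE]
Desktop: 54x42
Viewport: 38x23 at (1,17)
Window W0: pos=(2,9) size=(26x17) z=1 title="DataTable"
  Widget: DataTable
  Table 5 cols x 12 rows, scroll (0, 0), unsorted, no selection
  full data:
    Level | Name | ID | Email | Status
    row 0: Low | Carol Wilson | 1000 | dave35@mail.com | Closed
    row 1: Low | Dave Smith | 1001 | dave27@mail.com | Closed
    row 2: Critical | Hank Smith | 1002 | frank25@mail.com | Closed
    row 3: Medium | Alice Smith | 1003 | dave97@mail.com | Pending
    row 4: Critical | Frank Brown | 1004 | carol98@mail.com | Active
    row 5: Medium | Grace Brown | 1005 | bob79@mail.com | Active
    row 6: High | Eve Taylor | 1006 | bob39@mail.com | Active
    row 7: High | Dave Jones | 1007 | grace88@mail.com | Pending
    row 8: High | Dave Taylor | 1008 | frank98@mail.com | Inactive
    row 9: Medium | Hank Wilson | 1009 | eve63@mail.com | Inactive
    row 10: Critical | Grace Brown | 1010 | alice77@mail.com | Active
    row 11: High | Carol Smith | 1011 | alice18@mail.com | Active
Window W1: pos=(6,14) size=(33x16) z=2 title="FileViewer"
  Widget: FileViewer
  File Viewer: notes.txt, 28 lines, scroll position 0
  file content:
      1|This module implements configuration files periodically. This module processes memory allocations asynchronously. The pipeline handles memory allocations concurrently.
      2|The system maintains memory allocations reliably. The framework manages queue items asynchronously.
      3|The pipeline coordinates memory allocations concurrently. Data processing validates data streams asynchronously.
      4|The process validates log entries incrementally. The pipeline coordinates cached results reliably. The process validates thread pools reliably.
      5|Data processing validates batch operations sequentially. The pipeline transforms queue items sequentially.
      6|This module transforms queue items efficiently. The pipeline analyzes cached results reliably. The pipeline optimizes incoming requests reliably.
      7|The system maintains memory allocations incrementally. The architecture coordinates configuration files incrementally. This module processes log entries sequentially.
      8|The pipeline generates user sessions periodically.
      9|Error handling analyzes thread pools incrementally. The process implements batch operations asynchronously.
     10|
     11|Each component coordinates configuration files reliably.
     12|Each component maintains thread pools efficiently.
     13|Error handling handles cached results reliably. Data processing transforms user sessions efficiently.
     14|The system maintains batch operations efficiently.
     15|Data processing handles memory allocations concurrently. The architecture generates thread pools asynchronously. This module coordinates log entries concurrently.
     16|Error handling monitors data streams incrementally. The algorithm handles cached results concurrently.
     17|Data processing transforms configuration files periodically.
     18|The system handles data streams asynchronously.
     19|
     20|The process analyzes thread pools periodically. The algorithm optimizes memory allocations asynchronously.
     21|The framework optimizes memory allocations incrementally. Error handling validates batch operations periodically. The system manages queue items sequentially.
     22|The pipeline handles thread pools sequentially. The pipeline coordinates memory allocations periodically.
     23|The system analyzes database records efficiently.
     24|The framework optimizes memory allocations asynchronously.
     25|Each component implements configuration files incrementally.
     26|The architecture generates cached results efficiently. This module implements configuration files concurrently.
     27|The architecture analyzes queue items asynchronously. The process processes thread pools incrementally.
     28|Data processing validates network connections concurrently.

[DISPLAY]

 ┃Med┃This module implements configu▲┃
 ┃Cri┃The system maintains memory al█┃
 ┃Med┃The pipeline coordinates memor░┃
 ┃Hig┃The process validates log entr░┃
 ┃Hig┃Data processing validates batc░┃
 ┃Hig┃This module transforms queue i░┃
 ┃Med┃The system maintains memory al░┃
 ┃Cri┃The pipeline generates user se░┃
 ┗━━━┃Error handling analyzes thread░┃
     ┃                              ░┃
     ┃Each component coordinates con░┃
     ┃Each component maintains threa▼┃
     ┗━━━━━━━━━━━━━━━━━━━━━━━━━━━━━━━┛
                                      
                                      
                                      
                                      
                                      
                                      
                                      
                                      
                                      
                                      


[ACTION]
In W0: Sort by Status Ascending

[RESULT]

 ┃Cri┃This module implements configu▲┃
 ┃Hig┃The system maintains memory al█┃
 ┃Low┃The pipeline coordinates memor░┃
 ┃Low┃The process validates log entr░┃
 ┃Cri┃Data processing validates batc░┃
 ┃Hig┃This module transforms queue i░┃
 ┃Med┃The system maintains memory al░┃
 ┃Med┃The pipeline generates user se░┃
 ┗━━━┃Error handling analyzes thread░┃
     ┃                              ░┃
     ┃Each component coordinates con░┃
     ┃Each component maintains threa▼┃
     ┗━━━━━━━━━━━━━━━━━━━━━━━━━━━━━━━┛
                                      
                                      
                                      
                                      
                                      
                                      
                                      
                                      
                                      
                                      


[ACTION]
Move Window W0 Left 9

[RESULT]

Criti┃This module implements configu▲┃
High ┃The system maintains memory al█┃
Low  ┃The pipeline coordinates memor░┃
Low  ┃The process validates log entr░┃
Criti┃Data processing validates batc░┃
High ┃This module transforms queue i░┃
Mediu┃The system maintains memory al░┃
Mediu┃The pipeline generates user se░┃
━━━━━┃Error handling analyzes thread░┃
     ┃                              ░┃
     ┃Each component coordinates con░┃
     ┃Each component maintains threa▼┃
     ┗━━━━━━━━━━━━━━━━━━━━━━━━━━━━━━━┛
                                      
                                      
                                      
                                      
                                      
                                      
                                      
                                      
                                      
                                      


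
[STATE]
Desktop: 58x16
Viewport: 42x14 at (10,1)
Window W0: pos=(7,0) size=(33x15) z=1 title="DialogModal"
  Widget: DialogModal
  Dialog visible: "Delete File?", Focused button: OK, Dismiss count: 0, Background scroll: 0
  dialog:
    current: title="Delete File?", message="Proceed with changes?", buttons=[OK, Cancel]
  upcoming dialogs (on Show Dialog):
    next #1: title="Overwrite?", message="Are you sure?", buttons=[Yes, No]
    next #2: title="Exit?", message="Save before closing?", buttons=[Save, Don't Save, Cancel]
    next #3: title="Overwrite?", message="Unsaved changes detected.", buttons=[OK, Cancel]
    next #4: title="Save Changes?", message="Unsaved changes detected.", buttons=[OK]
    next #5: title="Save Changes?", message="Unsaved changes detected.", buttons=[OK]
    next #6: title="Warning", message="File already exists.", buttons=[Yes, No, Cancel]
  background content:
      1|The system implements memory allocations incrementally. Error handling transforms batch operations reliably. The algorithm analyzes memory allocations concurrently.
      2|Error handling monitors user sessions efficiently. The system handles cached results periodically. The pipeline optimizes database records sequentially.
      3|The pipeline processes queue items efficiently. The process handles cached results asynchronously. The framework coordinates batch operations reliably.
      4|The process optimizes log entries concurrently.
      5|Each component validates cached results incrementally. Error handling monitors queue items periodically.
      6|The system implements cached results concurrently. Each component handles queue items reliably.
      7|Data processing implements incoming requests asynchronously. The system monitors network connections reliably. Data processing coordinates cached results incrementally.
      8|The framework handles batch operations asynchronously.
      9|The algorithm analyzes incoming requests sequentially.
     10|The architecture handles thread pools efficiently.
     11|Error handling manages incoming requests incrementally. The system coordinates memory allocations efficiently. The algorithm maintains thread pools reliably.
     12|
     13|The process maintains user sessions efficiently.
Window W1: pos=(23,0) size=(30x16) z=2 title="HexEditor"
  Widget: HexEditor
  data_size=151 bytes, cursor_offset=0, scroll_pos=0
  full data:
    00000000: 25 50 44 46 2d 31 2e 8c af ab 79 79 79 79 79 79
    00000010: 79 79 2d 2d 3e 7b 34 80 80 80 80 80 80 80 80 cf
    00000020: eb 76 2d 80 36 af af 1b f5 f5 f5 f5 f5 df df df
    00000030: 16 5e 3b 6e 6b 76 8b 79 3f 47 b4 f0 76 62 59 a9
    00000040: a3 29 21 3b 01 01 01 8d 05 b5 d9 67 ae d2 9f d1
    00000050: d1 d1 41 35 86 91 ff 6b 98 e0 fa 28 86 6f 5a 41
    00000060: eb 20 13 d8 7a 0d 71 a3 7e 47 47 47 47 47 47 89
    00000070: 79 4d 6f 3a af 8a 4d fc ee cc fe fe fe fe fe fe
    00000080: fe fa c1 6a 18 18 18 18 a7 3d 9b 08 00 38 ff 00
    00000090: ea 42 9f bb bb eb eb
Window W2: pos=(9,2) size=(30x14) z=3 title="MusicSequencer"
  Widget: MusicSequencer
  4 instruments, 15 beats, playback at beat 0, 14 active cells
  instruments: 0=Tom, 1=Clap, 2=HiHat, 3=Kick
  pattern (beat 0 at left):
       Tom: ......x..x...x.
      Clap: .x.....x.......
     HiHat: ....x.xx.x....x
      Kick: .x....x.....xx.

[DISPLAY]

ialogModal   ┃ HexEditor                  
━━━━━━━━━━━━━━━━━━━━━━━━━━━━┓─────────────
 MusicSequencer             ┃ 44 46 2d 31 
────────────────────────────┨ 2d 2d 3e 7b 
      ▼12345678901234       ┃ 2d 80 36 af 
   Tom······█··█···█·       ┃ 3b 6e 6b 76 
  Clap·█·····█·······       ┃ 21 3b 01 01 
 HiHat····█·██·█····█       ┃ 41 35 86 91 
  Kick·█····█·····██·       ┃ 13 d8 7a 0d 
                            ┃ 6f 3a af 8a 
                            ┃ c1 6a 18 18 
                            ┃ 9f bb bb eb 
                            ┃             
                            ┃             


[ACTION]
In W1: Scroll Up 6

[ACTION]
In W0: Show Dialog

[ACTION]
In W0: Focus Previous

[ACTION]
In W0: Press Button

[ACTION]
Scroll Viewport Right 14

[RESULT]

odal   ┃ HexEditor                  ┃     
━━━━━━━━━━━━━━━━━━━━━━┓─────────────┨     
Sequencer             ┃ 44 46 2d 31 ┃     
──────────────────────┨ 2d 2d 3e 7b ┃     
▼12345678901234       ┃ 2d 80 36 af ┃     
······█··█···█·       ┃ 3b 6e 6b 76 ┃     
·█·····█·······       ┃ 21 3b 01 01 ┃     
····█·██·█····█       ┃ 41 35 86 91 ┃     
·█····█·····██·       ┃ 13 d8 7a 0d ┃     
                      ┃ 6f 3a af 8a ┃     
                      ┃ c1 6a 18 18 ┃     
                      ┃ 9f bb bb eb ┃     
                      ┃             ┃     
                      ┃             ┃     


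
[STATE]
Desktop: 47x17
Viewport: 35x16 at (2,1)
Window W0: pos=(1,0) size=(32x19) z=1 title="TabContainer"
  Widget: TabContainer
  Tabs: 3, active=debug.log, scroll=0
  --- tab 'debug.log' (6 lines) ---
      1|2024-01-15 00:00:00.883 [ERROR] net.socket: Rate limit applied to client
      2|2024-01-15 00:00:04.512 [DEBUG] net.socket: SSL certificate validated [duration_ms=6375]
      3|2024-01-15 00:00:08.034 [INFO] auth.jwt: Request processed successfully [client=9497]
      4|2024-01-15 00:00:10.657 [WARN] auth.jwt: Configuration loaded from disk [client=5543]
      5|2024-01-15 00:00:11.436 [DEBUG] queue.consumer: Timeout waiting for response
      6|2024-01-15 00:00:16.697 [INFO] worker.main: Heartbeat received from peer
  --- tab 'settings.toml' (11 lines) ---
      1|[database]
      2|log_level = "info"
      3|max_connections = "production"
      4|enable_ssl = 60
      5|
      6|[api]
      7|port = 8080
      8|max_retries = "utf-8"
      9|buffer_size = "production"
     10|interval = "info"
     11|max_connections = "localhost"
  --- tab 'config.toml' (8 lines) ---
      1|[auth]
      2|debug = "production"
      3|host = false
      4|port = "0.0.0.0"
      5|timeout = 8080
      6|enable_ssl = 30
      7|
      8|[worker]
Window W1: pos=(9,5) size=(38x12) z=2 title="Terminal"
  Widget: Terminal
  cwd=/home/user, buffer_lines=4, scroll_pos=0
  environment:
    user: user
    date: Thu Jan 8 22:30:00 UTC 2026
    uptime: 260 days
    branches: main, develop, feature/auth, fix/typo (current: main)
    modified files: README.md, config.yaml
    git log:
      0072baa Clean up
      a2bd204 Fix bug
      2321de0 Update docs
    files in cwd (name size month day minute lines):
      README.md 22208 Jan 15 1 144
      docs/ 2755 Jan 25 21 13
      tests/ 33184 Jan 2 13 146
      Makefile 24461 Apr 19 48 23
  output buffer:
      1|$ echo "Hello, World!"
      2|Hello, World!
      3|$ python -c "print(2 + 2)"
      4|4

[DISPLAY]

 TabContainer                 ┃    
──────────────────────────────┨    
[debug.log]│ settings.toml │ c┃    
──────────────────────────────┃    
2024-01┏━━━━━━━━━━━━━━━━━━━━━━━━━━━
2024-01┃ Terminal                  
2024-01┠───────────────────────────
2024-01┃$ echo "Hello, World!"     
2024-01┃Hello, World!              
2024-01┃$ python -c "print(2 + 2)" 
       ┃4                          
       ┃$ █                        
       ┃                           
       ┃                           
       ┃                           
       ┗━━━━━━━━━━━━━━━━━━━━━━━━━━━


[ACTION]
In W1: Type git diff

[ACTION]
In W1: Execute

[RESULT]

 TabContainer                 ┃    
──────────────────────────────┨    
[debug.log]│ settings.toml │ c┃    
──────────────────────────────┃    
2024-01┏━━━━━━━━━━━━━━━━━━━━━━━━━━━
2024-01┃ Terminal                  
2024-01┠───────────────────────────
2024-01┃$ git diff                 
2024-01┃diff --git a/main.py b/main
2024-01┃--- a/main.py              
       ┃+++ b/main.py              
       ┃@@ -1,3 +1,4 @@            
       ┃+# updated                 
       ┃ import sys                
       ┃$ █                        
       ┗━━━━━━━━━━━━━━━━━━━━━━━━━━━


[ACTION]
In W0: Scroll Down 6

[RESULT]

 TabContainer                 ┃    
──────────────────────────────┨    
[debug.log]│ settings.toml │ c┃    
──────────────────────────────┃    
2024-01┏━━━━━━━━━━━━━━━━━━━━━━━━━━━
       ┃ Terminal                  
       ┠───────────────────────────
       ┃$ git diff                 
       ┃diff --git a/main.py b/main
       ┃--- a/main.py              
       ┃+++ b/main.py              
       ┃@@ -1,3 +1,4 @@            
       ┃+# updated                 
       ┃ import sys                
       ┃$ █                        
       ┗━━━━━━━━━━━━━━━━━━━━━━━━━━━


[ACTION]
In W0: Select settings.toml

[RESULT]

 TabContainer                 ┃    
──────────────────────────────┨    
 debug.log │[settings.toml]│ c┃    
──────────────────────────────┃    
[databa┏━━━━━━━━━━━━━━━━━━━━━━━━━━━
log_lev┃ Terminal                  
max_con┠───────────────────────────
enable_┃$ git diff                 
       ┃diff --git a/main.py b/main
[api]  ┃--- a/main.py              
port = ┃+++ b/main.py              
max_ret┃@@ -1,3 +1,4 @@            
buffer_┃+# updated                 
interva┃ import sys                
max_con┃$ █                        
       ┗━━━━━━━━━━━━━━━━━━━━━━━━━━━


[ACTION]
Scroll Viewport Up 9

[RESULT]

━━━━━━━━━━━━━━━━━━━━━━━━━━━━━━┓    
 TabContainer                 ┃    
──────────────────────────────┨    
 debug.log │[settings.toml]│ c┃    
──────────────────────────────┃    
[databa┏━━━━━━━━━━━━━━━━━━━━━━━━━━━
log_lev┃ Terminal                  
max_con┠───────────────────────────
enable_┃$ git diff                 
       ┃diff --git a/main.py b/main
[api]  ┃--- a/main.py              
port = ┃+++ b/main.py              
max_ret┃@@ -1,3 +1,4 @@            
buffer_┃+# updated                 
interva┃ import sys                
max_con┃$ █                        


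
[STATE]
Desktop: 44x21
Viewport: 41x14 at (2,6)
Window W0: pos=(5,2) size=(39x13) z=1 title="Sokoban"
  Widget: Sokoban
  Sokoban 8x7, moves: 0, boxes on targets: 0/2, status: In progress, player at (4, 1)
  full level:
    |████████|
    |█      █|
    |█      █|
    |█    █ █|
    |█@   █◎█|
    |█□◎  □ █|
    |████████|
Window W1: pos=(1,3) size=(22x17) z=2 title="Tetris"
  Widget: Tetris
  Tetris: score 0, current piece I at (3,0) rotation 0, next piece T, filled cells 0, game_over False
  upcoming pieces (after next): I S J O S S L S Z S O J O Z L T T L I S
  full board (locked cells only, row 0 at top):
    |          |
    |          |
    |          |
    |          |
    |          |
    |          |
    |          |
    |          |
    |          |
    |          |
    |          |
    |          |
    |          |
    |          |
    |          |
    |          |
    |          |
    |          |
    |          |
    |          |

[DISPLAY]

          │Next:    ┃                    
          │ ▒       ┃                    
          │▒▒▒      ┃                    
          │         ┃                    
          │         ┃                    
          │         ┃                    
          │Score:   ┃                    
          │0        ┃                    
          │         ┃━━━━━━━━━━━━━━━━━━━━
          │         ┃                    
          │         ┃                    
          │         ┃                    
          │         ┃                    
━━━━━━━━━━━━━━━━━━━━┛                    


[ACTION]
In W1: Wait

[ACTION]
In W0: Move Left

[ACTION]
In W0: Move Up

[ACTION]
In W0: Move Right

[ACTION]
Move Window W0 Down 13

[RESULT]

          │Next:    ┃                    
          │ ▒       ┃                    
          │▒▒▒      ┃━━━━━━━━━━━━━━━━━━━━
          │         ┃                    
          │         ┃────────────────────
          │         ┃                    
          │Score:   ┃                    
          │0        ┃                    
          │         ┃                    
          │         ┃                    
          │         ┃                    
          │         ┃                    
          │         ┃                    
━━━━━━━━━━━━━━━━━━━━┛                    


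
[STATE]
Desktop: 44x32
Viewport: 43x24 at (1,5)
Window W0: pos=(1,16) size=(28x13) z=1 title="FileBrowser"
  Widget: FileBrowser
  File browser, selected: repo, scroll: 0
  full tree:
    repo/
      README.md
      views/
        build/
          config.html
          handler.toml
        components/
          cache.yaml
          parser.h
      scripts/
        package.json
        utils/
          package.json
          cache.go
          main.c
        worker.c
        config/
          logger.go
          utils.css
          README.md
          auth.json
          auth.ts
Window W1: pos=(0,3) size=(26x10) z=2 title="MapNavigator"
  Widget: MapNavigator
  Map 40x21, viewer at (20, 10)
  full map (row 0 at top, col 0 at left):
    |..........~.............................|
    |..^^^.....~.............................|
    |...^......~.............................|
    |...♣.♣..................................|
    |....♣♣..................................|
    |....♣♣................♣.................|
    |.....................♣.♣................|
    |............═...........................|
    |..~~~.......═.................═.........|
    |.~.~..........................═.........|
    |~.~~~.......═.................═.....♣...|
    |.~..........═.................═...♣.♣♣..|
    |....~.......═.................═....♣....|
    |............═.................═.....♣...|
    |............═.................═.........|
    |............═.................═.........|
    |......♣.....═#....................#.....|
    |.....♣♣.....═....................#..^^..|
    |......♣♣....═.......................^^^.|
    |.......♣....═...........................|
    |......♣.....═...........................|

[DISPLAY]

────────────────────────┨                  
....═...................┃                  
....═.................═.┃                  
......................═.┃                  
....═.......@.........═.┃                  
....═.................═.┃                  
....═.................═.┃                  
━━━━━━━━━━━━━━━━━━━━━━━━┛                  
                                           
                                           
                                           
┏━━━━━━━━━━━━━━━━━━━━━━━━━━┓               
┃ FileBrowser              ┃               
┠──────────────────────────┨               
┃> [-] repo/               ┃               
┃    README.md             ┃               
┃    [+] views/            ┃               
┃    [+] scripts/          ┃               
┃                          ┃               
┃                          ┃               
┃                          ┃               
┃                          ┃               
┃                          ┃               
┗━━━━━━━━━━━━━━━━━━━━━━━━━━┛               


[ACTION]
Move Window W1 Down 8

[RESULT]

                                           
                                           
                                           
                                           
                                           
                                           
━━━━━━━━━━━━━━━━━━━━━━━━┓                  
 MapNavigator           ┃                  
────────────────────────┨                  
....═...................┃                  
....═.................═.┃                  
......................═.┃━━┓               
....═.......@.........═.┃  ┃               
....═.................═.┃──┨               
....═.................═.┃  ┃               
━━━━━━━━━━━━━━━━━━━━━━━━┛  ┃               
┃    [+] views/            ┃               
┃    [+] scripts/          ┃               
┃                          ┃               
┃                          ┃               
┃                          ┃               
┃                          ┃               
┃                          ┃               
┗━━━━━━━━━━━━━━━━━━━━━━━━━━┛               


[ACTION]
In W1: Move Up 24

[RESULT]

                                           
                                           
                                           
                                           
                                           
                                           
━━━━━━━━━━━━━━━━━━━━━━━━┓                  
 MapNavigator           ┃                  
────────────────────────┨                  
                        ┃                  
                        ┃                  
                        ┃━━┓               
..~.........@...........┃  ┃               
..~.....................┃──┨               
..~.....................┃  ┃               
━━━━━━━━━━━━━━━━━━━━━━━━┛  ┃               
┃    [+] views/            ┃               
┃    [+] scripts/          ┃               
┃                          ┃               
┃                          ┃               
┃                          ┃               
┃                          ┃               
┃                          ┃               
┗━━━━━━━━━━━━━━━━━━━━━━━━━━┛               


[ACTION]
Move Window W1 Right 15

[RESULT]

                                           
                                           
                                           
                                           
                                           
                                           
              ┏━━━━━━━━━━━━━━━━━━━━━━━━┓   
              ┃ MapNavigator           ┃   
              ┠────────────────────────┨   
              ┃                        ┃   
              ┃                        ┃   
┏━━━━━━━━━━━━━┃                        ┃   
┃ FileBrowser ┃..~.........@...........┃   
┠─────────────┃..~.....................┃   
┃> [-] repo/  ┃..~.....................┃   
┃    README.md┗━━━━━━━━━━━━━━━━━━━━━━━━┛   
┃    [+] views/            ┃               
┃    [+] scripts/          ┃               
┃                          ┃               
┃                          ┃               
┃                          ┃               
┃                          ┃               
┃                          ┃               
┗━━━━━━━━━━━━━━━━━━━━━━━━━━┛               


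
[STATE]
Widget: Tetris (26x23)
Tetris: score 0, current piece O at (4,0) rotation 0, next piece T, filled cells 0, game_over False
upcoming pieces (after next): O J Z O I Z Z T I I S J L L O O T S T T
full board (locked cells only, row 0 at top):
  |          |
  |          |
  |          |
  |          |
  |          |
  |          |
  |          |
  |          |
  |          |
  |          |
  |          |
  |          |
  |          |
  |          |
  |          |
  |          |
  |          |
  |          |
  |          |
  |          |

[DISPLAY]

    ▓▓    │Next:          
    ▓▓    │ ▒             
          │▒▒▒            
          │               
          │               
          │               
          │Score:         
          │0              
          │               
          │               
          │               
          │               
          │               
          │               
          │               
          │               
          │               
          │               
          │               
          │               
          │               
          │               
          │               


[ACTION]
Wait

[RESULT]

          │Next:          
    ▓▓    │ ▒             
    ▓▓    │▒▒▒            
          │               
          │               
          │               
          │Score:         
          │0              
          │               
          │               
          │               
          │               
          │               
          │               
          │               
          │               
          │               
          │               
          │               
          │               
          │               
          │               
          │               


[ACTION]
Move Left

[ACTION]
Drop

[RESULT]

          │Next:          
          │ ▒             
   ▓▓     │▒▒▒            
   ▓▓     │               
          │               
          │               
          │Score:         
          │0              
          │               
          │               
          │               
          │               
          │               
          │               
          │               
          │               
          │               
          │               
          │               
          │               
          │               
          │               
          │               


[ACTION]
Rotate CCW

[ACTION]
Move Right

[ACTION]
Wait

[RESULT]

          │Next:          
          │ ▒             
          │▒▒▒            
    ▓▓    │               
    ▓▓    │               
          │               
          │Score:         
          │0              
          │               
          │               
          │               
          │               
          │               
          │               
          │               
          │               
          │               
          │               
          │               
          │               
          │               
          │               
          │               


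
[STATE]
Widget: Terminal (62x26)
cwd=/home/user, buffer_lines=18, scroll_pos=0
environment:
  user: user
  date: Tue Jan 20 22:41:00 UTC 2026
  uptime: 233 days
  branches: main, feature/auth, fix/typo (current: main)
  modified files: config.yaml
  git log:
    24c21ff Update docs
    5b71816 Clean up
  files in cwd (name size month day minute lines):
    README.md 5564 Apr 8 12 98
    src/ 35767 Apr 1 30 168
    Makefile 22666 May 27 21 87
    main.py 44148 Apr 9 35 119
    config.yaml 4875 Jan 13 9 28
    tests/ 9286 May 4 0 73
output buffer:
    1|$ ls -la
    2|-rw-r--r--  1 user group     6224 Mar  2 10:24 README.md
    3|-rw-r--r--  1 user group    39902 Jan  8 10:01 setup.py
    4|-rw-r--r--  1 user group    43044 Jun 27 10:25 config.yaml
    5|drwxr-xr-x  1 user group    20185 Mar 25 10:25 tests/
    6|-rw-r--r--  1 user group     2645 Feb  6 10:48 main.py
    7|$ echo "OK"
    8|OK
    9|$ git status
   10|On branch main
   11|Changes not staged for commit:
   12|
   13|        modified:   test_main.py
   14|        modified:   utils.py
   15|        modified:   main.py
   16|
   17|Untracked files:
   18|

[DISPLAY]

$ ls -la                                                      
-rw-r--r--  1 user group     6224 Mar  2 10:24 README.md      
-rw-r--r--  1 user group    39902 Jan  8 10:01 setup.py       
-rw-r--r--  1 user group    43044 Jun 27 10:25 config.yaml    
drwxr-xr-x  1 user group    20185 Mar 25 10:25 tests/         
-rw-r--r--  1 user group     2645 Feb  6 10:48 main.py        
$ echo "OK"                                                   
OK                                                            
$ git status                                                  
On branch main                                                
Changes not staged for commit:                                
                                                              
        modified:   test_main.py                              
        modified:   utils.py                                  
        modified:   main.py                                   
                                                              
Untracked files:                                              
                                                              
$ █                                                           
                                                              
                                                              
                                                              
                                                              
                                                              
                                                              
                                                              


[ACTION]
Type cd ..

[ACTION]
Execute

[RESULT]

$ ls -la                                                      
-rw-r--r--  1 user group     6224 Mar  2 10:24 README.md      
-rw-r--r--  1 user group    39902 Jan  8 10:01 setup.py       
-rw-r--r--  1 user group    43044 Jun 27 10:25 config.yaml    
drwxr-xr-x  1 user group    20185 Mar 25 10:25 tests/         
-rw-r--r--  1 user group     2645 Feb  6 10:48 main.py        
$ echo "OK"                                                   
OK                                                            
$ git status                                                  
On branch main                                                
Changes not staged for commit:                                
                                                              
        modified:   test_main.py                              
        modified:   utils.py                                  
        modified:   main.py                                   
                                                              
Untracked files:                                              
                                                              
$ cd ..                                                       
                                                              
$ █                                                           
                                                              
                                                              
                                                              
                                                              
                                                              


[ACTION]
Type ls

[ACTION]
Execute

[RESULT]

$ ls -la                                                      
-rw-r--r--  1 user group     6224 Mar  2 10:24 README.md      
-rw-r--r--  1 user group    39902 Jan  8 10:01 setup.py       
-rw-r--r--  1 user group    43044 Jun 27 10:25 config.yaml    
drwxr-xr-x  1 user group    20185 Mar 25 10:25 tests/         
-rw-r--r--  1 user group     2645 Feb  6 10:48 main.py        
$ echo "OK"                                                   
OK                                                            
$ git status                                                  
On branch main                                                
Changes not staged for commit:                                
                                                              
        modified:   test_main.py                              
        modified:   utils.py                                  
        modified:   main.py                                   
                                                              
Untracked files:                                              
                                                              
$ cd ..                                                       
                                                              
$ ls                                                          
README.md  src/  Makefile  main.py  config.yaml  tests/       
$ █                                                           
                                                              
                                                              
                                                              


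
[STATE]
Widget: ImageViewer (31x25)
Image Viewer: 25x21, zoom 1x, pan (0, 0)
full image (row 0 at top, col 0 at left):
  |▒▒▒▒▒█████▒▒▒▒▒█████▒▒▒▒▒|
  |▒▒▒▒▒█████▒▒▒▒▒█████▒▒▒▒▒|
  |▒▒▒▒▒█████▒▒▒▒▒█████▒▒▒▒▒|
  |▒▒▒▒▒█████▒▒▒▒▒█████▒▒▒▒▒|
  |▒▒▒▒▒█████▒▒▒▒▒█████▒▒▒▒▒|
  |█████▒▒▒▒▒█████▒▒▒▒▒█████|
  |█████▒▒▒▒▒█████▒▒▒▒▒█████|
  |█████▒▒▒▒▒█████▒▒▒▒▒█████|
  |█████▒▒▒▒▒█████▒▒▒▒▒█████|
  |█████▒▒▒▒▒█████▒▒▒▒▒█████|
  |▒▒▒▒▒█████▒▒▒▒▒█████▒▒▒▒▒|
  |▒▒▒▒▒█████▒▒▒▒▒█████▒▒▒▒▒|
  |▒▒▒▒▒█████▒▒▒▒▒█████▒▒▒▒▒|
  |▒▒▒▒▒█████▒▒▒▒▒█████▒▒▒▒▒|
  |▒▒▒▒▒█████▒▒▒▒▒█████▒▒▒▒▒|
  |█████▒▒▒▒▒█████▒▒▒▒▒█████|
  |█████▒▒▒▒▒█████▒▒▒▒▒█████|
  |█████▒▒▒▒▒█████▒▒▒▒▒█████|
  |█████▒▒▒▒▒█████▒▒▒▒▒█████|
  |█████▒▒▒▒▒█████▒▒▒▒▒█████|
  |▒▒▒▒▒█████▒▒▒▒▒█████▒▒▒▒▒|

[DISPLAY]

▒▒▒▒▒█████▒▒▒▒▒█████▒▒▒▒▒      
▒▒▒▒▒█████▒▒▒▒▒█████▒▒▒▒▒      
▒▒▒▒▒█████▒▒▒▒▒█████▒▒▒▒▒      
▒▒▒▒▒█████▒▒▒▒▒█████▒▒▒▒▒      
▒▒▒▒▒█████▒▒▒▒▒█████▒▒▒▒▒      
█████▒▒▒▒▒█████▒▒▒▒▒█████      
█████▒▒▒▒▒█████▒▒▒▒▒█████      
█████▒▒▒▒▒█████▒▒▒▒▒█████      
█████▒▒▒▒▒█████▒▒▒▒▒█████      
█████▒▒▒▒▒█████▒▒▒▒▒█████      
▒▒▒▒▒█████▒▒▒▒▒█████▒▒▒▒▒      
▒▒▒▒▒█████▒▒▒▒▒█████▒▒▒▒▒      
▒▒▒▒▒█████▒▒▒▒▒█████▒▒▒▒▒      
▒▒▒▒▒█████▒▒▒▒▒█████▒▒▒▒▒      
▒▒▒▒▒█████▒▒▒▒▒█████▒▒▒▒▒      
█████▒▒▒▒▒█████▒▒▒▒▒█████      
█████▒▒▒▒▒█████▒▒▒▒▒█████      
█████▒▒▒▒▒█████▒▒▒▒▒█████      
█████▒▒▒▒▒█████▒▒▒▒▒█████      
█████▒▒▒▒▒█████▒▒▒▒▒█████      
▒▒▒▒▒█████▒▒▒▒▒█████▒▒▒▒▒      
                               
                               
                               
                               


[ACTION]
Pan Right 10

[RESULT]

▒▒▒▒▒█████▒▒▒▒▒                
▒▒▒▒▒█████▒▒▒▒▒                
▒▒▒▒▒█████▒▒▒▒▒                
▒▒▒▒▒█████▒▒▒▒▒                
▒▒▒▒▒█████▒▒▒▒▒                
█████▒▒▒▒▒█████                
█████▒▒▒▒▒█████                
█████▒▒▒▒▒█████                
█████▒▒▒▒▒█████                
█████▒▒▒▒▒█████                
▒▒▒▒▒█████▒▒▒▒▒                
▒▒▒▒▒█████▒▒▒▒▒                
▒▒▒▒▒█████▒▒▒▒▒                
▒▒▒▒▒█████▒▒▒▒▒                
▒▒▒▒▒█████▒▒▒▒▒                
█████▒▒▒▒▒█████                
█████▒▒▒▒▒█████                
█████▒▒▒▒▒█████                
█████▒▒▒▒▒█████                
█████▒▒▒▒▒█████                
▒▒▒▒▒█████▒▒▒▒▒                
                               
                               
                               
                               


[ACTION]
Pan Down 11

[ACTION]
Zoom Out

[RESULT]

▒▒▒▒▒█████▒▒▒▒▒                
▒▒▒▒▒█████▒▒▒▒▒                
▒▒▒▒▒█████▒▒▒▒▒                
▒▒▒▒▒█████▒▒▒▒▒                
█████▒▒▒▒▒█████                
█████▒▒▒▒▒█████                
█████▒▒▒▒▒█████                
█████▒▒▒▒▒█████                
█████▒▒▒▒▒█████                
▒▒▒▒▒█████▒▒▒▒▒                
                               
                               
                               
                               
                               
                               
                               
                               
                               
                               
                               
                               
                               
                               
                               


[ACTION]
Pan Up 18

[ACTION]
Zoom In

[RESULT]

██████████▒▒▒▒▒▒▒▒▒▒██████████▒
██████████▒▒▒▒▒▒▒▒▒▒██████████▒
██████████▒▒▒▒▒▒▒▒▒▒██████████▒
██████████▒▒▒▒▒▒▒▒▒▒██████████▒
██████████▒▒▒▒▒▒▒▒▒▒██████████▒
██████████▒▒▒▒▒▒▒▒▒▒██████████▒
██████████▒▒▒▒▒▒▒▒▒▒██████████▒
██████████▒▒▒▒▒▒▒▒▒▒██████████▒
██████████▒▒▒▒▒▒▒▒▒▒██████████▒
██████████▒▒▒▒▒▒▒▒▒▒██████████▒
▒▒▒▒▒▒▒▒▒▒██████████▒▒▒▒▒▒▒▒▒▒█
▒▒▒▒▒▒▒▒▒▒██████████▒▒▒▒▒▒▒▒▒▒█
▒▒▒▒▒▒▒▒▒▒██████████▒▒▒▒▒▒▒▒▒▒█
▒▒▒▒▒▒▒▒▒▒██████████▒▒▒▒▒▒▒▒▒▒█
▒▒▒▒▒▒▒▒▒▒██████████▒▒▒▒▒▒▒▒▒▒█
▒▒▒▒▒▒▒▒▒▒██████████▒▒▒▒▒▒▒▒▒▒█
▒▒▒▒▒▒▒▒▒▒██████████▒▒▒▒▒▒▒▒▒▒█
▒▒▒▒▒▒▒▒▒▒██████████▒▒▒▒▒▒▒▒▒▒█
▒▒▒▒▒▒▒▒▒▒██████████▒▒▒▒▒▒▒▒▒▒█
▒▒▒▒▒▒▒▒▒▒██████████▒▒▒▒▒▒▒▒▒▒█
██████████▒▒▒▒▒▒▒▒▒▒██████████▒
██████████▒▒▒▒▒▒▒▒▒▒██████████▒
██████████▒▒▒▒▒▒▒▒▒▒██████████▒
██████████▒▒▒▒▒▒▒▒▒▒██████████▒
██████████▒▒▒▒▒▒▒▒▒▒██████████▒
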